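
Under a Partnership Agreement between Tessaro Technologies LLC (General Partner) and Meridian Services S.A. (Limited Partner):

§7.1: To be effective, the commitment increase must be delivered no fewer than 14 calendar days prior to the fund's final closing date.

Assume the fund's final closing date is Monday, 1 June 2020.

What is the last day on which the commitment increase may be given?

18 May 2020

1 June 2020 minus 14 days is 18 May 2020.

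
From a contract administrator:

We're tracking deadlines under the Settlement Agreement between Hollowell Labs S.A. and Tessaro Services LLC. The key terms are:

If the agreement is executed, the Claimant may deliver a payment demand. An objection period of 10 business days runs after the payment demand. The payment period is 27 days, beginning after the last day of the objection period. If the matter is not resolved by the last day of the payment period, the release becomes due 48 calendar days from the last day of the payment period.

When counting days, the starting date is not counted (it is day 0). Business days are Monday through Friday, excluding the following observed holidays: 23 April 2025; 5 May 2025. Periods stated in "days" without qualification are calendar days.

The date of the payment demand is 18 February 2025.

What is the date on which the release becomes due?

The last day of the objection period: 10 business days after Tuesday, 18 February 2025, skipping weekends — Feb 19, Feb 20, Feb 21, Feb 24, Feb 25, Feb 26, Feb 27, Feb 28, Mar 3, Mar 4 — lands on Tuesday, 4 March 2025.
The last day of the payment period: 27 calendar days after 4 March 2025 is 31 March 2025.
The date on which the release becomes due: 31 March 2025 + 48 days = 18 May 2025.

18 May 2025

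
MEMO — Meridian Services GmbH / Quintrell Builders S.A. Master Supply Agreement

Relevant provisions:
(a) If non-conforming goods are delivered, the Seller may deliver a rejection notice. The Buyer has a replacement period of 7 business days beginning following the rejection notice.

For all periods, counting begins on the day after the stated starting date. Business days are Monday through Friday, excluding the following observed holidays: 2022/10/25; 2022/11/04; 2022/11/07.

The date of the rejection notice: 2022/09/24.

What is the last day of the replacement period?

From Saturday, 2022/09/24, 7 business days (Sep 26, Sep 27, Sep 28, Sep 29, Sep 30, Oct 3, Oct 4, skipping weekends) brings us to Tuesday, 2022/10/04, which is the last day of the replacement period.

2022/10/04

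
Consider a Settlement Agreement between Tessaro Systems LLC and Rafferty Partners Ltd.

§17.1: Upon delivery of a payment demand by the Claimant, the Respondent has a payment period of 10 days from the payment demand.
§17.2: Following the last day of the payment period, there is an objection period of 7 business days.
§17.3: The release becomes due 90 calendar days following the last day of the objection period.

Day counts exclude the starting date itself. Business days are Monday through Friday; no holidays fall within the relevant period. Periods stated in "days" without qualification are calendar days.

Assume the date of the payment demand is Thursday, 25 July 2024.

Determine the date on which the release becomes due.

11 November 2024

The last day of the payment period: 25 July 2024 + 10 days = 4 August 2024.
The last day of the objection period: 7 business days after Sunday, 4 August 2024, skipping weekends — Aug 5, Aug 6, Aug 7, Aug 8, Aug 9, Aug 12, Aug 13 — lands on Tuesday, 13 August 2024.
Adding 90 calendar days to 13 August 2024 gives 11 November 2024, which is the date on which the release becomes due.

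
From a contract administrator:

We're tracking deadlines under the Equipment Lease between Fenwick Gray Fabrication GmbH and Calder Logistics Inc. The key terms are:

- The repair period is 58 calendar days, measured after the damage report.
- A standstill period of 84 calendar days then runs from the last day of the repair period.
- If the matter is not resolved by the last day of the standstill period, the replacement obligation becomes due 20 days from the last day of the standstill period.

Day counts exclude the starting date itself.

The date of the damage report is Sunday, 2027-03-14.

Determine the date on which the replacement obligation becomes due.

The last day of the repair period: 2027-03-14 + 58 days = 2027-05-11.
The last day of the standstill period: 84 calendar days after 2027-05-11 is 2027-08-03.
Adding 20 calendar days to 2027-08-03 gives 2027-08-23, which is the date on which the replacement obligation becomes due.

2027-08-23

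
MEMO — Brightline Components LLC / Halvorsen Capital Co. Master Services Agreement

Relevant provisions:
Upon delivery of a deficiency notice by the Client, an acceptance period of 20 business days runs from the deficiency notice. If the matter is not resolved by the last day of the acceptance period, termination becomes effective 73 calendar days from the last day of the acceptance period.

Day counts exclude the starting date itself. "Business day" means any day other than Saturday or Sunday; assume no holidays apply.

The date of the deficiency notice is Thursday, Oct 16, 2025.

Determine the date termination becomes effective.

The last day of the acceptance period: counting 20 business days from Thursday, Oct 16, 2025 (Oct 17, Oct 20, Oct 21, Oct 22, …, Nov 11, Nov 12, Nov 13, skipping weekends) reaches Thursday, Nov 13, 2025.
The date termination becomes effective: Nov 13, 2025 + 73 days = Jan 25, 2026.

Jan 25, 2026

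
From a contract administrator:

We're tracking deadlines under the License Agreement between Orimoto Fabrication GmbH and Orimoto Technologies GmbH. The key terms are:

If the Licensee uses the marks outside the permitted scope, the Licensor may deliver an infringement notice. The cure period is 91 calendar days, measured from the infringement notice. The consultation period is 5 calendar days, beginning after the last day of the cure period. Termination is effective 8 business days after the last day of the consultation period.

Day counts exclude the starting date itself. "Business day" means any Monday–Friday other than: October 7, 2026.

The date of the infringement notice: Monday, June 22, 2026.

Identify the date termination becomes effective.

October 8, 2026

The last day of the cure period: 91 calendar days after June 22, 2026 is September 21, 2026.
The last day of the consultation period: 5 calendar days after September 21, 2026 is September 26, 2026.
The date termination becomes effective: 8 business days after Saturday, September 26, 2026, skipping weekends and the listed holiday on Oct 7 — Sep 28, Sep 29, Sep 30, Oct 1, Oct 2, Oct 5, Oct 6, Oct 8 — lands on Thursday, October 8, 2026.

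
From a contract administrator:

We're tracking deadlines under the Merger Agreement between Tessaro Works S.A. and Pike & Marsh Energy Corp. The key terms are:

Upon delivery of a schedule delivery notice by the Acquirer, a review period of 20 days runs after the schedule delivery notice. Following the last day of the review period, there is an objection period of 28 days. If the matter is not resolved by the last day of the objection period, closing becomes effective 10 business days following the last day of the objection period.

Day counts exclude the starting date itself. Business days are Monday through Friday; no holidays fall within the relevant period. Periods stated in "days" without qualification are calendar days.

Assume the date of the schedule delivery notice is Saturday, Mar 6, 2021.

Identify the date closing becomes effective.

May 7, 2021

The last day of the review period: 20 calendar days after Mar 6, 2021 is Mar 26, 2021.
The last day of the objection period: 28 calendar days after Mar 26, 2021 is Apr 23, 2021.
From Friday, Apr 23, 2021, 10 business days (Apr 26, Apr 27, Apr 28, Apr 29, Apr 30, May 3, May 4, May 5, May 6, May 7, skipping weekends) brings us to Friday, May 7, 2021, which is the date closing becomes effective.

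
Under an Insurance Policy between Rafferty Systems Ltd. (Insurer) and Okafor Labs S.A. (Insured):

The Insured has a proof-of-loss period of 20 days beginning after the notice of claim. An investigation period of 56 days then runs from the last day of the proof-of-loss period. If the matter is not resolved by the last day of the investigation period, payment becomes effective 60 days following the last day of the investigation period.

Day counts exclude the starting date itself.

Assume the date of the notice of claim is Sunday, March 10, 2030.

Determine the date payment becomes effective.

July 24, 2030

The last day of the proof-of-loss period: March 10, 2030 + 20 days = March 30, 2030.
The last day of the investigation period: 56 calendar days after March 30, 2030 is May 25, 2030.
Adding 60 calendar days to May 25, 2030 gives July 24, 2030, which is the date payment becomes effective.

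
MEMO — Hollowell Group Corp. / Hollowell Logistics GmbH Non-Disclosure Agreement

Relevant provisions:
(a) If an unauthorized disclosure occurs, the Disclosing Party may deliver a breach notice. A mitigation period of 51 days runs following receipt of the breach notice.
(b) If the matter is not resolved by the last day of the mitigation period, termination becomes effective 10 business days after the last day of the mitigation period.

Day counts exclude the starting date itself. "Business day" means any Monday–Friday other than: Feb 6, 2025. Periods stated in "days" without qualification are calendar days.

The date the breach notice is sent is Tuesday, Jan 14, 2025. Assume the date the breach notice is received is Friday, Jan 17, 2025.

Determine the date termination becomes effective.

The last day of the mitigation period: Jan 17, 2025 + 51 days = Mar 9, 2025.
From Sunday, Mar 9, 2025, 10 business days (Mar 10, Mar 11, Mar 12, Mar 13, Mar 14, Mar 17, Mar 18, Mar 19, Mar 20, Mar 21, skipping weekends) brings us to Friday, Mar 21, 2025, which is the date termination becomes effective.

Mar 21, 2025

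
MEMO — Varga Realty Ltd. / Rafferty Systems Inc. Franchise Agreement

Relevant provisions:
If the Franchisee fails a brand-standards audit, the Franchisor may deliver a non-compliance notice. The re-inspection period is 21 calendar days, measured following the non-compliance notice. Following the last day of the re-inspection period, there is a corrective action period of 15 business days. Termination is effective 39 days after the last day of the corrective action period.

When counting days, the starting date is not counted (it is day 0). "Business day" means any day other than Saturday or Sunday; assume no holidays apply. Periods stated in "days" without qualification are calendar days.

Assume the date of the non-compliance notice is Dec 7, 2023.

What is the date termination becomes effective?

The last day of the re-inspection period: 21 calendar days after Dec 7, 2023 is Dec 28, 2023.
From Thursday, Dec 28, 2023, 15 business days (Dec 29, Jan 1, Jan 2, Jan 3, …, Jan 16, Jan 17, Jan 18, skipping weekends) brings us to Thursday, Jan 18, 2024, which is the last day of the corrective action period.
The date termination becomes effective: Jan 18, 2024 + 39 days = Feb 26, 2024.

Feb 26, 2024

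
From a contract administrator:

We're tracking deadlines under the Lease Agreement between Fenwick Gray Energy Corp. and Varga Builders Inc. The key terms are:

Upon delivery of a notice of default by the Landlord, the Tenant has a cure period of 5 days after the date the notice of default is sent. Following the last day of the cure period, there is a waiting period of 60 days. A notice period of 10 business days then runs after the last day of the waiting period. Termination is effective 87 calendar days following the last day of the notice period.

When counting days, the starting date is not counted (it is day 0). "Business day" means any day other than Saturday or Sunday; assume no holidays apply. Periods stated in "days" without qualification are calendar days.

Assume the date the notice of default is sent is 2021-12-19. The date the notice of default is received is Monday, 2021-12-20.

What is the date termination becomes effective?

The last day of the cure period: 5 calendar days after 2021-12-19 is 2021-12-24.
The last day of the waiting period: 60 calendar days after 2021-12-24 is 2022-02-22.
The last day of the notice period: 10 business days after Tuesday, 2022-02-22, skipping weekends — Feb 23, Feb 24, Feb 25, Feb 28, Mar 1, Mar 2, Mar 3, Mar 4, Mar 7, Mar 8 — lands on Tuesday, 2022-03-08.
Adding 87 calendar days to 2022-03-08 gives 2022-06-03, which is the date termination becomes effective.

2022-06-03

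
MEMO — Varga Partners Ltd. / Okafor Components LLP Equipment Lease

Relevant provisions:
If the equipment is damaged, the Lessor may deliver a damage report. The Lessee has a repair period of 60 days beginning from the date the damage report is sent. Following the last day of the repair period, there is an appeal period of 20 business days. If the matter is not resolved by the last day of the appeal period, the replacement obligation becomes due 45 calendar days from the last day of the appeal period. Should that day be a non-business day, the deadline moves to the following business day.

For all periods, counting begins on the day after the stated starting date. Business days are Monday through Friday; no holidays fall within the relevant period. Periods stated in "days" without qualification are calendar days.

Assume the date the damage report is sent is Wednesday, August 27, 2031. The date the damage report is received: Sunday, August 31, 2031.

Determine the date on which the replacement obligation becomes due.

The last day of the repair period: 60 calendar days after August 27, 2031 is October 26, 2031.
The last day of the appeal period: 20 business days after Sunday, October 26, 2031, skipping weekends — Oct 27, Oct 28, Oct 29, Oct 30, …, Nov 19, Nov 20, Nov 21 — lands on Friday, November 21, 2031.
The date on which the replacement obligation becomes due: November 21, 2031 + 45 days = January 5, 2032. January 5, 2032 is a Monday, so no roll-forward applies.

January 5, 2032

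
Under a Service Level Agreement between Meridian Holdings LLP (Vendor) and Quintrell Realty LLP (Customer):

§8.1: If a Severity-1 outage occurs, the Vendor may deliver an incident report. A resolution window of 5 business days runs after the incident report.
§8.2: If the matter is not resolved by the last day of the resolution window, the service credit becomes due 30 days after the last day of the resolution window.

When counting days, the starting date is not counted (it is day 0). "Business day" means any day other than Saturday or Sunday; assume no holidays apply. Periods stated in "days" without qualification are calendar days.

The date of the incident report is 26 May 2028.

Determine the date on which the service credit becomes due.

2 July 2028

The last day of the resolution window: counting 5 business days from Friday, 26 May 2028 (May 29, May 30, May 31, Jun 1, Jun 2, skipping weekends) reaches Friday, 2 June 2028.
The date on which the service credit becomes due: 2 June 2028 + 30 days = 2 July 2028.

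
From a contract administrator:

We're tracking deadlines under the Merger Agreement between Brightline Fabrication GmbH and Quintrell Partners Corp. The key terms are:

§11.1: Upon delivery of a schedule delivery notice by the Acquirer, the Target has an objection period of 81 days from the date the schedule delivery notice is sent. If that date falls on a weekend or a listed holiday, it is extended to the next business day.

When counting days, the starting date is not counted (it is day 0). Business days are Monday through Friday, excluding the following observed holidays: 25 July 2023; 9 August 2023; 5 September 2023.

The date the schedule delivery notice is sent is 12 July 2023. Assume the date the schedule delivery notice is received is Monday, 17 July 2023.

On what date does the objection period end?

The last day of the objection period: 81 calendar days after 12 July 2023 is 1 October 2023. That falls on a Sunday, so it rolls to the next business day, Monday, 2 October 2023.

2 October 2023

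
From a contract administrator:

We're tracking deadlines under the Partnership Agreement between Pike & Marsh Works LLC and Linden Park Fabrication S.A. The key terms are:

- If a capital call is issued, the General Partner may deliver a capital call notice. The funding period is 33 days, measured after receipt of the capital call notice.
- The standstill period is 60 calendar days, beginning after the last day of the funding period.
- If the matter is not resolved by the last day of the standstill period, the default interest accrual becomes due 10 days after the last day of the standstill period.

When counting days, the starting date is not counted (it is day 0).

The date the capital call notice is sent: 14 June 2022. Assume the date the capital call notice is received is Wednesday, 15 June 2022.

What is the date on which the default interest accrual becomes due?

The last day of the funding period: 33 calendar days after 15 June 2022 is 18 July 2022.
Adding 60 calendar days to 18 July 2022 gives 16 September 2022, which is the last day of the standstill period.
Adding 10 calendar days to 16 September 2022 gives 26 September 2022, which is the date on which the default interest accrual becomes due.

26 September 2022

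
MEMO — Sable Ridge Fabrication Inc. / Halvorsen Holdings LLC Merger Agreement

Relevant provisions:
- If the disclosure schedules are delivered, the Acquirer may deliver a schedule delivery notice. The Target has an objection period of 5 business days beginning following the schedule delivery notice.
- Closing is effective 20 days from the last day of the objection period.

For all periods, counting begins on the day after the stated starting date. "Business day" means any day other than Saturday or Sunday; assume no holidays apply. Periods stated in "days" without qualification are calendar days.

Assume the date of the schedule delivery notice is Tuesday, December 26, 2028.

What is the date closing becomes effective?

The last day of the objection period: 5 business days after Tuesday, December 26, 2028, skipping weekends — Dec 27, Dec 28, Dec 29, Jan 1, Jan 2 — lands on Tuesday, January 2, 2029.
The date closing becomes effective: 20 calendar days after January 2, 2029 is January 22, 2029.

January 22, 2029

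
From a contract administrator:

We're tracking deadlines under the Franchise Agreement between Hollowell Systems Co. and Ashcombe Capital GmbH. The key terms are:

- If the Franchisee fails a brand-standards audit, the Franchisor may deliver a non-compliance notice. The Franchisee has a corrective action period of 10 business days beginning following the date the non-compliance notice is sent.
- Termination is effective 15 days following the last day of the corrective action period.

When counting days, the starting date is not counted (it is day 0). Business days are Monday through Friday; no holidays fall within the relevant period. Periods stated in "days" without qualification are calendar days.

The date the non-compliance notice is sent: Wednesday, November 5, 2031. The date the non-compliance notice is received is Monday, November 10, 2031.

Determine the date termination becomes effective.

December 4, 2031

The last day of the corrective action period: 10 business days after Wednesday, November 5, 2031, skipping weekends — Nov 6, Nov 7, Nov 10, Nov 11, Nov 12, Nov 13, Nov 14, Nov 17, Nov 18, Nov 19 — lands on Wednesday, November 19, 2031.
The date termination becomes effective: November 19, 2031 + 15 days = December 4, 2031.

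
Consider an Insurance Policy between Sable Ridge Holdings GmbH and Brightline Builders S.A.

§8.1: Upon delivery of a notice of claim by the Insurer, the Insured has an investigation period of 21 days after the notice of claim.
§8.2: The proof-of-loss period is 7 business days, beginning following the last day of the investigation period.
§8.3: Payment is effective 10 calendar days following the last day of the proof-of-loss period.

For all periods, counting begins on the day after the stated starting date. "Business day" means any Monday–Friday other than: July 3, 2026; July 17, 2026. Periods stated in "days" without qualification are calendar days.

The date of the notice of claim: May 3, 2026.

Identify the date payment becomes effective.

Adding 21 calendar days to May 3, 2026 gives May 24, 2026, which is the last day of the investigation period.
The last day of the proof-of-loss period: 7 business days after Sunday, May 24, 2026, skipping weekends — May 25, May 26, May 27, May 28, May 29, Jun 1, Jun 2 — lands on Tuesday, June 2, 2026.
The date payment becomes effective: 10 calendar days after June 2, 2026 is June 12, 2026.

June 12, 2026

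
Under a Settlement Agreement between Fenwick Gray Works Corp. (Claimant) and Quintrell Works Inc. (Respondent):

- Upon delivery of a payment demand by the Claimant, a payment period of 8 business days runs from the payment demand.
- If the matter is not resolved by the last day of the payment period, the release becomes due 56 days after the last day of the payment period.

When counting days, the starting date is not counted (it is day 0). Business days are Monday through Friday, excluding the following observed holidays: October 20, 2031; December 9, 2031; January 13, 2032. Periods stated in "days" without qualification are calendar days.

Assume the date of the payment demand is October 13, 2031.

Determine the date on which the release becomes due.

The last day of the payment period: counting 8 business days from Monday, October 13, 2031 (Oct 14, Oct 15, Oct 16, Oct 17, Oct 21, Oct 22, Oct 23, Oct 24, skipping weekends and the listed holiday on Oct 20) reaches Friday, October 24, 2031.
The date on which the release becomes due: 56 calendar days after October 24, 2031 is December 19, 2031.

December 19, 2031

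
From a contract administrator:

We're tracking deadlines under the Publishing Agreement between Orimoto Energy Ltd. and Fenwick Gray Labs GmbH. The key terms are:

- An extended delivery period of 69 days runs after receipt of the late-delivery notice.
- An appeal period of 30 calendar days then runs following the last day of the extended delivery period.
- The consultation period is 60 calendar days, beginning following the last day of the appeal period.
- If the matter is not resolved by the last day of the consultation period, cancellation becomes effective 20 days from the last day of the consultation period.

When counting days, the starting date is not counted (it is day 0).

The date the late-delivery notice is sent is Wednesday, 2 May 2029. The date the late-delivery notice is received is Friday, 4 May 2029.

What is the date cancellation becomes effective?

30 October 2029

Adding 69 calendar days to 4 May 2029 gives 12 July 2029, which is the last day of the extended delivery period.
Adding 30 calendar days to 12 July 2029 gives 11 August 2029, which is the last day of the appeal period.
The last day of the consultation period: 11 August 2029 + 60 days = 10 October 2029.
The date cancellation becomes effective: 20 calendar days after 10 October 2029 is 30 October 2029.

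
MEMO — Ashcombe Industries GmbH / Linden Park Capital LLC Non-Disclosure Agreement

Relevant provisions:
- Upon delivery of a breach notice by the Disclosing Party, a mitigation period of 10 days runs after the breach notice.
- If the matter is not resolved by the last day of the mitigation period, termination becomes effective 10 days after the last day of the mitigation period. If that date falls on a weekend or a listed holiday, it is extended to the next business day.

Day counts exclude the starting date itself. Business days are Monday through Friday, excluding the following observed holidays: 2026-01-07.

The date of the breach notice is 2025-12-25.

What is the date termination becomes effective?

The last day of the mitigation period: 10 calendar days after 2025-12-25 is 2026-01-04.
The date termination becomes effective: 2026-01-04 + 10 days = 2026-01-14. 2026-01-14 is a Wednesday and is not a listed holiday, so no roll-forward applies.

2026-01-14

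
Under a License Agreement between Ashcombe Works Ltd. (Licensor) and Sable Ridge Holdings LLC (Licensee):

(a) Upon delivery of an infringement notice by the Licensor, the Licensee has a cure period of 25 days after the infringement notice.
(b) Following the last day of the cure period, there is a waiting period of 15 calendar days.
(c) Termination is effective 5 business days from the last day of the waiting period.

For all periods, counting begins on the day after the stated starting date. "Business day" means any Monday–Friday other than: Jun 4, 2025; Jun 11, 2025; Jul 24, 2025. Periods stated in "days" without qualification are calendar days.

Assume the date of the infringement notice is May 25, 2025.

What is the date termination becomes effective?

Jul 11, 2025

The last day of the cure period: 25 calendar days after May 25, 2025 is Jun 19, 2025.
The last day of the waiting period: Jun 19, 2025 + 15 days = Jul 4, 2025.
From Friday, Jul 4, 2025, 5 business days (Jul 7, Jul 8, Jul 9, Jul 10, Jul 11, skipping weekends) brings us to Friday, Jul 11, 2025, which is the date termination becomes effective.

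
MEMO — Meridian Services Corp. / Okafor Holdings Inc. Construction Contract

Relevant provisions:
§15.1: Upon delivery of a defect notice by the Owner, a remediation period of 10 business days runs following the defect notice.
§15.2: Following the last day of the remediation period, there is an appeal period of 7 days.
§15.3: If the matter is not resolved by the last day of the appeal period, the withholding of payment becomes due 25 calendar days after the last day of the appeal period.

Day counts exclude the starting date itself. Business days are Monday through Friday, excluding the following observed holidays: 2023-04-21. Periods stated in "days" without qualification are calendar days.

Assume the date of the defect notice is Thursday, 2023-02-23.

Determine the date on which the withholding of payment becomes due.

2023-04-10

From Thursday, 2023-02-23, 10 business days (Feb 24, Feb 27, Feb 28, Mar 1, Mar 2, Mar 3, Mar 6, Mar 7, Mar 8, Mar 9, skipping weekends) brings us to Thursday, 2023-03-09, which is the last day of the remediation period.
Adding 7 calendar days to 2023-03-09 gives 2023-03-16, which is the last day of the appeal period.
Adding 25 calendar days to 2023-03-16 gives 2023-04-10, which is the date on which the withholding of payment becomes due.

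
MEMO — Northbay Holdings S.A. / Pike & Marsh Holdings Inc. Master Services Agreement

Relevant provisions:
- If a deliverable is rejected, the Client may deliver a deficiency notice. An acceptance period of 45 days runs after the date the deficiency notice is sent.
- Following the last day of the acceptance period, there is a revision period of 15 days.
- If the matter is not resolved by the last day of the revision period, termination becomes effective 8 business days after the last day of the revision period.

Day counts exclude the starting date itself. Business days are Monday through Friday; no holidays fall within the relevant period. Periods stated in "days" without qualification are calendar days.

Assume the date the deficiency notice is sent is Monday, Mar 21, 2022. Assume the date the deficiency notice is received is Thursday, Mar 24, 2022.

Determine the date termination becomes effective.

Jun 1, 2022

Adding 45 calendar days to Mar 21, 2022 gives May 5, 2022, which is the last day of the acceptance period.
Adding 15 calendar days to May 5, 2022 gives May 20, 2022, which is the last day of the revision period.
From Friday, May 20, 2022, 8 business days (May 23, May 24, May 25, May 26, May 27, May 30, May 31, Jun 1, skipping weekends) brings us to Wednesday, Jun 1, 2022, which is the date termination becomes effective.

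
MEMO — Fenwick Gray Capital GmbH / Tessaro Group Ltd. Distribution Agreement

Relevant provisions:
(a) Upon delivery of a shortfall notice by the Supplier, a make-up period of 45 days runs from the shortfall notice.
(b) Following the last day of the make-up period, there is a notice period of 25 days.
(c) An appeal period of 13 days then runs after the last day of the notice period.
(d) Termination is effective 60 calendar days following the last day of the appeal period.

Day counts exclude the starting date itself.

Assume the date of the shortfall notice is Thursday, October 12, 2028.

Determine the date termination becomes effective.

March 4, 2029

Adding 45 calendar days to October 12, 2028 gives November 26, 2028, which is the last day of the make-up period.
The last day of the notice period: November 26, 2028 + 25 days = December 21, 2028.
The last day of the appeal period: 13 calendar days after December 21, 2028 is January 3, 2029.
Adding 60 calendar days to January 3, 2029 gives March 4, 2029, which is the date termination becomes effective.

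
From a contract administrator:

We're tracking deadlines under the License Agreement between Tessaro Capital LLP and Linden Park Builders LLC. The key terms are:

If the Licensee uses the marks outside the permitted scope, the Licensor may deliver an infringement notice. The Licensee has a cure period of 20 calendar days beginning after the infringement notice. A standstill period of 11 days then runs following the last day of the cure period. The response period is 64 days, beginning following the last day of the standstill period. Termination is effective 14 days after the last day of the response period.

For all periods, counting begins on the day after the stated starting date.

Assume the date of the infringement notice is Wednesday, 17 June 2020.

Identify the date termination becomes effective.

Adding 20 calendar days to 17 June 2020 gives 7 July 2020, which is the last day of the cure period.
The last day of the standstill period: 11 calendar days after 7 July 2020 is 18 July 2020.
The last day of the response period: 18 July 2020 + 64 days = 20 September 2020.
Adding 14 calendar days to 20 September 2020 gives 4 October 2020, which is the date termination becomes effective.

4 October 2020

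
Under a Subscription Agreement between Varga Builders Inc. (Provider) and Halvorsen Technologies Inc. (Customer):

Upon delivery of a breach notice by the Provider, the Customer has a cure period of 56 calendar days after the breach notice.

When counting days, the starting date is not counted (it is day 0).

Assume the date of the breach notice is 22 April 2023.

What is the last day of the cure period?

The last day of the cure period: 22 April 2023 + 56 days = 17 June 2023.

17 June 2023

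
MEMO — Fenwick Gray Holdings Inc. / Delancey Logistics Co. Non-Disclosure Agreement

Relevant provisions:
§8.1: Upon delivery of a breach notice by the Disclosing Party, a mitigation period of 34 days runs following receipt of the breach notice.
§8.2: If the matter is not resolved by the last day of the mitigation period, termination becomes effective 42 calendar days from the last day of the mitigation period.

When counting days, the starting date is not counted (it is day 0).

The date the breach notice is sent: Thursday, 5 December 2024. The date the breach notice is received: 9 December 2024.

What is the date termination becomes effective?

The last day of the mitigation period: 9 December 2024 + 34 days = 12 January 2025.
The date termination becomes effective: 42 calendar days after 12 January 2025 is 23 February 2025.

23 February 2025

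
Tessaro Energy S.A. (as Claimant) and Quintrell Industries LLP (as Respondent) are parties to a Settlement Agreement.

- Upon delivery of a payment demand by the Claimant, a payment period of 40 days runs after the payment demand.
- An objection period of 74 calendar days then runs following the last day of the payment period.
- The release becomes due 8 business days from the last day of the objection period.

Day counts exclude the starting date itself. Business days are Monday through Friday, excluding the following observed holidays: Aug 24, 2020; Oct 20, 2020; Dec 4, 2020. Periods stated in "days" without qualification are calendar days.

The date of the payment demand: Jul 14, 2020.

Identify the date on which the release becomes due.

Nov 17, 2020

The last day of the payment period: 40 calendar days after Jul 14, 2020 is Aug 23, 2020.
Adding 74 calendar days to Aug 23, 2020 gives Nov 5, 2020, which is the last day of the objection period.
The date on which the release becomes due: counting 8 business days from Thursday, Nov 5, 2020 (Nov 6, Nov 9, Nov 10, Nov 11, Nov 12, Nov 13, Nov 16, Nov 17, skipping weekends) reaches Tuesday, Nov 17, 2020.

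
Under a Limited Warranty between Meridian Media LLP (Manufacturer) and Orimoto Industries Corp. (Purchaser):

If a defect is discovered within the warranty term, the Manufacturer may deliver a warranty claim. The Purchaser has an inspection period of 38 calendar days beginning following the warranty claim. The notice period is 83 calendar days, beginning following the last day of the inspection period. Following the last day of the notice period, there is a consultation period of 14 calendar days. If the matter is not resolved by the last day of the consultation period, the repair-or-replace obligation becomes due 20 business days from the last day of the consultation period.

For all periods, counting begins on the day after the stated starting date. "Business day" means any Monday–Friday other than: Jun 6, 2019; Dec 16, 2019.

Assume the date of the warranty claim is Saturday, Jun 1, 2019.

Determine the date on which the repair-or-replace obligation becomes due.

The last day of the inspection period: Jun 1, 2019 + 38 days = Jul 9, 2019.
The last day of the notice period: 83 calendar days after Jul 9, 2019 is Sep 30, 2019.
The last day of the consultation period: 14 calendar days after Sep 30, 2019 is Oct 14, 2019.
The date on which the repair-or-replace obligation becomes due: counting 20 business days from Monday, Oct 14, 2019 (Oct 15, Oct 16, Oct 17, Oct 18, …, Nov 7, Nov 8, Nov 11, skipping weekends) reaches Monday, Nov 11, 2019.

Nov 11, 2019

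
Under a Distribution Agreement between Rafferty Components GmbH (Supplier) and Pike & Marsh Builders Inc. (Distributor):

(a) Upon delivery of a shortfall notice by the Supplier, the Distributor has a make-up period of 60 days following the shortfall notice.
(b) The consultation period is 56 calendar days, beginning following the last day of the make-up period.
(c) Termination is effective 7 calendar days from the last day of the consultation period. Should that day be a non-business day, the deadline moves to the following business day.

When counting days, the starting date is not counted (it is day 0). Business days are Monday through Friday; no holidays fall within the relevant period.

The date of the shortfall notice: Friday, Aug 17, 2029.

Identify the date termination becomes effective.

The last day of the make-up period: 60 calendar days after Aug 17, 2029 is Oct 16, 2029.
Adding 56 calendar days to Oct 16, 2029 gives Dec 11, 2029, which is the last day of the consultation period.
The date termination becomes effective: Dec 11, 2029 + 7 days = Dec 18, 2029. Dec 18, 2029 is a Tuesday, so no roll-forward applies.

Dec 18, 2029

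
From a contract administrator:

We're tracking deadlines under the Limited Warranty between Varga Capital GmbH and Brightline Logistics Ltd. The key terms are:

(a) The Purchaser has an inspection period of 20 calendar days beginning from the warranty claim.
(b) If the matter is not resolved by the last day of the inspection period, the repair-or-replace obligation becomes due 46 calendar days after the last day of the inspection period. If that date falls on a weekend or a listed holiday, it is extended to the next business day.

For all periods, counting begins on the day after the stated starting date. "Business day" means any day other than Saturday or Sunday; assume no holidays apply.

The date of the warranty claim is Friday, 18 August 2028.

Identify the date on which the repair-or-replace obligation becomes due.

23 October 2028

Adding 20 calendar days to 18 August 2028 gives 7 September 2028, which is the last day of the inspection period.
The date on which the repair-or-replace obligation becomes due: 7 September 2028 + 46 days = 23 October 2028. 23 October 2028 is a Monday, so no roll-forward applies.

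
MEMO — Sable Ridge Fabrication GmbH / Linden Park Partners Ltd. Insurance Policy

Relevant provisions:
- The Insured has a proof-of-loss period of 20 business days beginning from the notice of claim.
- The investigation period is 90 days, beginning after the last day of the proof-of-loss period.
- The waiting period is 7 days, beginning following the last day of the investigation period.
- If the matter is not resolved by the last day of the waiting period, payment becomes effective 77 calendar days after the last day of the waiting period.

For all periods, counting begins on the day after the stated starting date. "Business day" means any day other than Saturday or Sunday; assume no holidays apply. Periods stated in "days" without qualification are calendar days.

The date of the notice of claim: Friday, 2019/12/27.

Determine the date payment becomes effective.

From Friday, 2019/12/27, 20 business days (Dec 30, Dec 31, Jan 1, Jan 2, …, Jan 22, Jan 23, Jan 24, skipping weekends) brings us to Friday, 2020/01/24, which is the last day of the proof-of-loss period.
Adding 90 calendar days to 2020/01/24 gives 2020/04/23, which is the last day of the investigation period.
The last day of the waiting period: 7 calendar days after 2020/04/23 is 2020/04/30.
Adding 77 calendar days to 2020/04/30 gives 2020/07/16, which is the date payment becomes effective.

2020/07/16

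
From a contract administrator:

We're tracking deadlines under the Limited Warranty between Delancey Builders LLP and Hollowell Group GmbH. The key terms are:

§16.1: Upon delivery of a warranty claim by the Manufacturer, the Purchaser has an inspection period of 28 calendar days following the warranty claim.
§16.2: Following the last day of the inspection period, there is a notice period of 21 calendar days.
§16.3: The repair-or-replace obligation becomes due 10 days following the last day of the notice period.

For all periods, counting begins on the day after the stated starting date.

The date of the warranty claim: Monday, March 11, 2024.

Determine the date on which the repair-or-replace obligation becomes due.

Adding 28 calendar days to March 11, 2024 gives April 8, 2024, which is the last day of the inspection period.
Adding 21 calendar days to April 8, 2024 gives April 29, 2024, which is the last day of the notice period.
The date on which the repair-or-replace obligation becomes due: 10 calendar days after April 29, 2024 is May 9, 2024.

May 9, 2024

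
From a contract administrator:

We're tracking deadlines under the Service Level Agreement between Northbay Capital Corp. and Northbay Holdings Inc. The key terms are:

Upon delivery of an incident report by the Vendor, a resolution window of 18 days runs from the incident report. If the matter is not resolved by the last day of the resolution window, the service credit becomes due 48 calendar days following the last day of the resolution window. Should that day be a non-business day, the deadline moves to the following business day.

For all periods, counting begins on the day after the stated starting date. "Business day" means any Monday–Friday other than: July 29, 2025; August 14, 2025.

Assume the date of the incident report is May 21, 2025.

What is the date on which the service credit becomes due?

July 28, 2025

Adding 18 calendar days to May 21, 2025 gives June 8, 2025, which is the last day of the resolution window.
The date on which the service credit becomes due: June 8, 2025 + 48 days = July 26, 2025. That falls on a Saturday, so it rolls to the next business day, Monday, July 28, 2025.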